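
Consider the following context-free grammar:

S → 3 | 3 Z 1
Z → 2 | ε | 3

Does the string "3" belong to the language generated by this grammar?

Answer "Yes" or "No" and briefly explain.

Yes - a valid derivation exists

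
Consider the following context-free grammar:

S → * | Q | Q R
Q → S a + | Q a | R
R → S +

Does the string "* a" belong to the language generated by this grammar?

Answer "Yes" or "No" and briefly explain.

No - no valid derivation exists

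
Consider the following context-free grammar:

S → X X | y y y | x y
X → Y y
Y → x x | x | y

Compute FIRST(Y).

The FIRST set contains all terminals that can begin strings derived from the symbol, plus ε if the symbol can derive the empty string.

We compute FIRST(Y) using the standard algorithm.
FIRST(S) = {x, y}
FIRST(X) = {x, y}
FIRST(Y) = {x, y}
Therefore, FIRST(Y) = {x, y}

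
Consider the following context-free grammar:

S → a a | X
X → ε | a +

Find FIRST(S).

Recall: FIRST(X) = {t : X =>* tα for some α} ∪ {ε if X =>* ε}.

We compute FIRST(S) using the standard algorithm.
FIRST(S) = {a, ε}
FIRST(X) = {a, ε}
Therefore, FIRST(S) = {a, ε}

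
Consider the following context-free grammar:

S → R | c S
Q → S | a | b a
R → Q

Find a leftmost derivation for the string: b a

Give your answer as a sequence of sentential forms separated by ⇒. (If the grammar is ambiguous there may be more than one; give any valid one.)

S ⇒ R ⇒ Q ⇒ b a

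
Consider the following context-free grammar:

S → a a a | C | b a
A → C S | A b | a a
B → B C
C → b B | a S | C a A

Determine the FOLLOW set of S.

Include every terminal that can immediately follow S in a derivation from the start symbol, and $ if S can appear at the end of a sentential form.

We compute FOLLOW(S) using the standard algorithm.
FOLLOW(S) starts with {$}.
FIRST(A) = {a, b}
FIRST(B) = {}
FIRST(C) = {a, b}
FIRST(S) = {a, b}
FOLLOW(A) = {$, a, b}
FOLLOW(B) = {$, a, b}
FOLLOW(C) = {$, a, b}
FOLLOW(S) = {$, a, b}
Therefore, FOLLOW(S) = {$, a, b}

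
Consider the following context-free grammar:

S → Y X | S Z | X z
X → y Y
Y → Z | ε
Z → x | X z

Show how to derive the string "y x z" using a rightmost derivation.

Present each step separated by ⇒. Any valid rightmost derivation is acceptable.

S ⇒ X z ⇒ y Y z ⇒ y Z z ⇒ y x z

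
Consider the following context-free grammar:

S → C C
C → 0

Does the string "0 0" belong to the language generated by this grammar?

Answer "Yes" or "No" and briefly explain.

Yes - a valid derivation exists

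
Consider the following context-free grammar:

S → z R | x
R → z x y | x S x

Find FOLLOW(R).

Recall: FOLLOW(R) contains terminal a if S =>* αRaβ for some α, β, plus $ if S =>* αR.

We compute FOLLOW(R) using the standard algorithm.
FOLLOW(S) starts with {$}.
FIRST(R) = {x, z}
FIRST(S) = {x, z}
FOLLOW(R) = {$, x}
FOLLOW(S) = {$, x}
Therefore, FOLLOW(R) = {$, x}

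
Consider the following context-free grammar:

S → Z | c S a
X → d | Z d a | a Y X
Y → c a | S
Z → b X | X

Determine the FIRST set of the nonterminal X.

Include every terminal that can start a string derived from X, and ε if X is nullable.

We compute FIRST(X) using the standard algorithm.
FIRST(S) = {a, b, c, d}
FIRST(X) = {a, b, d}
FIRST(Y) = {a, b, c, d}
FIRST(Z) = {a, b, d}
Therefore, FIRST(X) = {a, b, d}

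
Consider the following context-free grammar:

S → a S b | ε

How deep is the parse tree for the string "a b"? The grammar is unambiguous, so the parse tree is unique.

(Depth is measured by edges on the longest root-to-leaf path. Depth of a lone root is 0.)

2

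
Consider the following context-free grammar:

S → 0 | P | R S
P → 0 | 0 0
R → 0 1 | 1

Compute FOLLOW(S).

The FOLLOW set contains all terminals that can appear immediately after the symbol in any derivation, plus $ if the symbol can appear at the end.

We compute FOLLOW(S) using the standard algorithm.
FOLLOW(S) starts with {$}.
FIRST(P) = {0}
FIRST(R) = {0, 1}
FIRST(S) = {0, 1}
FOLLOW(P) = {$}
FOLLOW(R) = {0, 1}
FOLLOW(S) = {$}
Therefore, FOLLOW(S) = {$}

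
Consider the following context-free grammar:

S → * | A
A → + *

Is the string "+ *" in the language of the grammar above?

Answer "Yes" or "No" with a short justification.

Yes - a valid derivation exists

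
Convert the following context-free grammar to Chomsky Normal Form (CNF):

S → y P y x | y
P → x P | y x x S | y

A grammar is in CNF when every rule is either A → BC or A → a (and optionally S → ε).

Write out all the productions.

TY → y; TX → x; S → y; P → y; S → TY X0; X0 → P X1; X1 → TY TX; P → TX P; P → TY X2; X2 → TX X3; X3 → TX S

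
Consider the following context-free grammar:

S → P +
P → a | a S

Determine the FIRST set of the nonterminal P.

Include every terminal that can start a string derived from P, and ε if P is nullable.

We compute FIRST(P) using the standard algorithm.
FIRST(P) = {a}
FIRST(S) = {a}
Therefore, FIRST(P) = {a}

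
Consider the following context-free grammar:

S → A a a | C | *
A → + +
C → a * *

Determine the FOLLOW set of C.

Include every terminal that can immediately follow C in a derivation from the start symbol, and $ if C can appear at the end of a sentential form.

We compute FOLLOW(C) using the standard algorithm.
FOLLOW(S) starts with {$}.
FIRST(A) = {+}
FIRST(C) = {a}
FIRST(S) = {*, +, a}
FOLLOW(A) = {a}
FOLLOW(C) = {$}
FOLLOW(S) = {$}
Therefore, FOLLOW(C) = {$}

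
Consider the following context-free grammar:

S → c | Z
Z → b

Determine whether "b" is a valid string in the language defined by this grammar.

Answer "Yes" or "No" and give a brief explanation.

Yes - a valid derivation exists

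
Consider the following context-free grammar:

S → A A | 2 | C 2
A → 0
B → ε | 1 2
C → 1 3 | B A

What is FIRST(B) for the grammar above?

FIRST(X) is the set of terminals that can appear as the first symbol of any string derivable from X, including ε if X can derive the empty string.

We compute FIRST(B) using the standard algorithm.
FIRST(A) = {0}
FIRST(B) = {1, ε}
FIRST(C) = {0, 1}
FIRST(S) = {0, 1, 2}
Therefore, FIRST(B) = {1, ε}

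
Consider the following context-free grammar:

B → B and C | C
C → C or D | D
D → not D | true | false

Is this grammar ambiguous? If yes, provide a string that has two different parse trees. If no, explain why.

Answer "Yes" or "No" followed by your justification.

No - the grammar is unambiguous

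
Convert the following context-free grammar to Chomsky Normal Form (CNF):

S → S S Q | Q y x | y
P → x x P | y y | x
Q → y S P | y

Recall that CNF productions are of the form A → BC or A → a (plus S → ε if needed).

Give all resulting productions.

TY → y; TX → x; S → y; P → x; Q → y; S → S X0; X0 → S Q; S → Q X1; X1 → TY TX; P → TX X2; X2 → TX P; P → TY TY; Q → TY X3; X3 → S P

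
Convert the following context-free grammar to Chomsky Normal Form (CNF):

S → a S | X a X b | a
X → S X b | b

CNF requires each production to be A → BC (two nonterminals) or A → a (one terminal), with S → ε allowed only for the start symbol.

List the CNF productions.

TA → a; TB → b; S → a; X → b; S → TA S; S → X X0; X0 → TA X1; X1 → X TB; X → S X2; X2 → X TB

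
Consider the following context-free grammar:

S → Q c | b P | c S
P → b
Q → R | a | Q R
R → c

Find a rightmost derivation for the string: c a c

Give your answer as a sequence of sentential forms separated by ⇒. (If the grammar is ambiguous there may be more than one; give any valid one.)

S ⇒ c S ⇒ c Q c ⇒ c a c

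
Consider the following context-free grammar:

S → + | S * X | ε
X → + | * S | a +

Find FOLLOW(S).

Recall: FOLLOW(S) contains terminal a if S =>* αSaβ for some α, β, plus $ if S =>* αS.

We compute FOLLOW(S) using the standard algorithm.
FOLLOW(S) starts with {$}.
FIRST(S) = {*, +, ε}
FIRST(X) = {*, +, a}
FOLLOW(S) = {$, *}
FOLLOW(X) = {$, *}
Therefore, FOLLOW(S) = {$, *}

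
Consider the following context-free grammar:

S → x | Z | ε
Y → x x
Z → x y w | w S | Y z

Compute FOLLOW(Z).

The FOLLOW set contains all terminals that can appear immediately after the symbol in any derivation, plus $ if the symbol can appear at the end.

We compute FOLLOW(Z) using the standard algorithm.
FOLLOW(S) starts with {$}.
FIRST(S) = {w, x, ε}
FIRST(Y) = {x}
FIRST(Z) = {w, x}
FOLLOW(S) = {$}
FOLLOW(Y) = {z}
FOLLOW(Z) = {$}
Therefore, FOLLOW(Z) = {$}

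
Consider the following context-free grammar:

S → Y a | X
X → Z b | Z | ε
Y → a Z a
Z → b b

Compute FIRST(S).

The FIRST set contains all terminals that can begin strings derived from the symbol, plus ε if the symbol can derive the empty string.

We compute FIRST(S) using the standard algorithm.
FIRST(S) = {a, b, ε}
FIRST(X) = {b, ε}
FIRST(Y) = {a}
FIRST(Z) = {b}
Therefore, FIRST(S) = {a, b, ε}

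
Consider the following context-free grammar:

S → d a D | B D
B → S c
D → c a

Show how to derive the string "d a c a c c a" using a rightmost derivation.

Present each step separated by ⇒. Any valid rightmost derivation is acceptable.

S ⇒ B D ⇒ B c a ⇒ S c c a ⇒ d a D c c a ⇒ d a c a c c a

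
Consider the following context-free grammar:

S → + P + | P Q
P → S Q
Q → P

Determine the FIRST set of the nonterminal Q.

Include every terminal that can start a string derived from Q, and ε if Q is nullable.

We compute FIRST(Q) using the standard algorithm.
FIRST(P) = {+}
FIRST(Q) = {+}
FIRST(S) = {+}
Therefore, FIRST(Q) = {+}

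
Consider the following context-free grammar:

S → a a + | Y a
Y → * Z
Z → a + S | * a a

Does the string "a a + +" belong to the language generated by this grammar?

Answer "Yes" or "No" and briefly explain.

No - no valid derivation exists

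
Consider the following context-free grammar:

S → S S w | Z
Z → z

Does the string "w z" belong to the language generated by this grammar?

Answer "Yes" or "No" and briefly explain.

No - no valid derivation exists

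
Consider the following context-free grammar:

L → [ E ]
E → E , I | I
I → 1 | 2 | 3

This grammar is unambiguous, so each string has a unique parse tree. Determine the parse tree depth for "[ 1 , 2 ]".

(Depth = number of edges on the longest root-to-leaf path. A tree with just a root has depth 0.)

4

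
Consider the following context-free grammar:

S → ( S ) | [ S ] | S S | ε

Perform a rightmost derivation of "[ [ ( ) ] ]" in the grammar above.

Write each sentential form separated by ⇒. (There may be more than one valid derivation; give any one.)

S ⇒ [ S ] ⇒ [ [ S ] ] ⇒ [ [ ( S ) ] ] ⇒ [ [ ( ) ] ]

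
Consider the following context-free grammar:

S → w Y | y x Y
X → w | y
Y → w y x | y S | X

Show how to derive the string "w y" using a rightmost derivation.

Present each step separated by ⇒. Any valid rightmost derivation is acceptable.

S ⇒ w Y ⇒ w X ⇒ w y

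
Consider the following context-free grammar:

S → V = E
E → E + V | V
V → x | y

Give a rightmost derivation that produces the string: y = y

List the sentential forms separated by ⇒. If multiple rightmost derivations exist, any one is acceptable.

S ⇒ V = E ⇒ V = V ⇒ V = y ⇒ y = y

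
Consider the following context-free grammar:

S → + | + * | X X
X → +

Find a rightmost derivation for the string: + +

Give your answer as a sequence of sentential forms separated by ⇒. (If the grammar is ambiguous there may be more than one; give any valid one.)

S ⇒ X X ⇒ X + ⇒ + +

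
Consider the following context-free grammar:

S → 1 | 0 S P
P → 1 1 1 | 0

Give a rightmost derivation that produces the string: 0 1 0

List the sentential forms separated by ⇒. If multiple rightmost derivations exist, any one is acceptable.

S ⇒ 0 S P ⇒ 0 S 0 ⇒ 0 1 0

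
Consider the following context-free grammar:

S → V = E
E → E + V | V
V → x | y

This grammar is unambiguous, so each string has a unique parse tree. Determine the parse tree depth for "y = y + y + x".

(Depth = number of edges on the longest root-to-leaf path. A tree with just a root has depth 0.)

5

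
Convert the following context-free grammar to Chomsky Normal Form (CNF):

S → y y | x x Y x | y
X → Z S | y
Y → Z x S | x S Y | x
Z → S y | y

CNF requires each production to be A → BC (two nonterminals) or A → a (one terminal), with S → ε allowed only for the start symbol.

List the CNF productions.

TY → y; TX → x; S → y; X → y; Y → x; Z → y; S → TY TY; S → TX X0; X0 → TX X1; X1 → Y TX; X → Z S; Y → Z X2; X2 → TX S; Y → TX X3; X3 → S Y; Z → S TY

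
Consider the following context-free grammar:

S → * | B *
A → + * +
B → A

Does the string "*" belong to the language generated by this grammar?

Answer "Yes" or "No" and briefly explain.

Yes - a valid derivation exists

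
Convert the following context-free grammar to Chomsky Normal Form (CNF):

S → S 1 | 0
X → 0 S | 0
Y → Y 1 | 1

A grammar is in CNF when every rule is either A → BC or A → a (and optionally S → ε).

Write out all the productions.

T1 → 1; S → 0; T0 → 0; X → 0; Y → 1; S → S T1; X → T0 S; Y → Y T1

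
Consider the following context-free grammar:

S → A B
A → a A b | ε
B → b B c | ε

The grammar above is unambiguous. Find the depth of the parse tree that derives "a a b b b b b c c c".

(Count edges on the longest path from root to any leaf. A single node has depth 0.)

5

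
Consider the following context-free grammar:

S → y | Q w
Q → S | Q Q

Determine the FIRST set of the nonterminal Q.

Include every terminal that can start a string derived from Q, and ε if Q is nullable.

We compute FIRST(Q) using the standard algorithm.
FIRST(Q) = {y}
FIRST(S) = {y}
Therefore, FIRST(Q) = {y}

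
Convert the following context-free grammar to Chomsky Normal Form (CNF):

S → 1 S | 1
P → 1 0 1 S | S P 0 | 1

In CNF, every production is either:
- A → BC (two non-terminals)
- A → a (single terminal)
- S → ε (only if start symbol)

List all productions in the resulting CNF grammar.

T1 → 1; S → 1; T0 → 0; P → 1; S → T1 S; P → T1 X0; X0 → T0 X1; X1 → T1 S; P → S X2; X2 → P T0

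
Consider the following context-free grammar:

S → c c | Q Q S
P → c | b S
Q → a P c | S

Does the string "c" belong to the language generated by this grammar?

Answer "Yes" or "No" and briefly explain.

No - no valid derivation exists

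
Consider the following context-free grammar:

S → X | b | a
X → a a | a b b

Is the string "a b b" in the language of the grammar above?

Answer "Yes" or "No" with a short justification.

Yes - a valid derivation exists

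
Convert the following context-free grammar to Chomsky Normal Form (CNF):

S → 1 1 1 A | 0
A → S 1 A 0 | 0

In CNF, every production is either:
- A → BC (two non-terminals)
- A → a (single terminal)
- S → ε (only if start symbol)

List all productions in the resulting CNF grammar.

T1 → 1; S → 0; T0 → 0; A → 0; S → T1 X0; X0 → T1 X1; X1 → T1 A; A → S X2; X2 → T1 X3; X3 → A T0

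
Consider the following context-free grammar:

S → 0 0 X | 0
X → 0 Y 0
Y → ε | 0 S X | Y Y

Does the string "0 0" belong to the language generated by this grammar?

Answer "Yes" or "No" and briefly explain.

No - no valid derivation exists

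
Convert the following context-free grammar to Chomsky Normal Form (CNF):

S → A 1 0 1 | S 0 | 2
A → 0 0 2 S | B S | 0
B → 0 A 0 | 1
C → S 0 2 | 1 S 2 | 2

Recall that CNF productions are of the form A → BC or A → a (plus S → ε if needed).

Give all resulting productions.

T1 → 1; T0 → 0; S → 2; T2 → 2; A → 0; B → 1; C → 2; S → A X0; X0 → T1 X1; X1 → T0 T1; S → S T0; A → T0 X2; X2 → T0 X3; X3 → T2 S; A → B S; B → T0 X4; X4 → A T0; C → S X5; X5 → T0 T2; C → T1 X6; X6 → S T2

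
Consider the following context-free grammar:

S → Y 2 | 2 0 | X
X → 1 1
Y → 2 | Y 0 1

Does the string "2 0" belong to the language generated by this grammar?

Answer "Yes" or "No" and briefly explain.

Yes - a valid derivation exists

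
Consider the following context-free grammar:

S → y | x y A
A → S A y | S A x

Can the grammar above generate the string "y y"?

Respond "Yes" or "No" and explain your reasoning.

No - no valid derivation exists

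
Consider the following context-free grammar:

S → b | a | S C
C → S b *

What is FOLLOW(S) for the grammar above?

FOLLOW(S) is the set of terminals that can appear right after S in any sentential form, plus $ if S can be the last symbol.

We compute FOLLOW(S) using the standard algorithm.
FOLLOW(S) starts with {$}.
FIRST(C) = {a, b}
FIRST(S) = {a, b}
FOLLOW(C) = {$, a, b}
FOLLOW(S) = {$, a, b}
Therefore, FOLLOW(S) = {$, a, b}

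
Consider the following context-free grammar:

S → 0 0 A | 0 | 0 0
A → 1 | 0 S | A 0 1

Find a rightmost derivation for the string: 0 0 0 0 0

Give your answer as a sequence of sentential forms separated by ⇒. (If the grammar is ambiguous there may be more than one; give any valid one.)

S ⇒ 0 0 A ⇒ 0 0 0 S ⇒ 0 0 0 0 0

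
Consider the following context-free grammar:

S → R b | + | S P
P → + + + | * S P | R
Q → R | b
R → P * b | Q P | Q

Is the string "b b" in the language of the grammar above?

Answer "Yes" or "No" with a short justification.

Yes - a valid derivation exists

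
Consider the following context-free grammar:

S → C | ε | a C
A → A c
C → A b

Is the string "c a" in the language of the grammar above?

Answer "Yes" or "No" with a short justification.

No - no valid derivation exists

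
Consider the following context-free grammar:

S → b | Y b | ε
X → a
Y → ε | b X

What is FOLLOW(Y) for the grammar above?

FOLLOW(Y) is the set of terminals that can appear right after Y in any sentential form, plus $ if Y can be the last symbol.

We compute FOLLOW(Y) using the standard algorithm.
FOLLOW(S) starts with {$}.
FIRST(S) = {b, ε}
FIRST(X) = {a}
FIRST(Y) = {b, ε}
FOLLOW(S) = {$}
FOLLOW(X) = {b}
FOLLOW(Y) = {b}
Therefore, FOLLOW(Y) = {b}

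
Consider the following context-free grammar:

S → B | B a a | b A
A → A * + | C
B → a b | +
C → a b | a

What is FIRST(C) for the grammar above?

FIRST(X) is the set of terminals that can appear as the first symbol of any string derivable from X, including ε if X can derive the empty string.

We compute FIRST(C) using the standard algorithm.
FIRST(A) = {a}
FIRST(B) = {+, a}
FIRST(C) = {a}
FIRST(S) = {+, a, b}
Therefore, FIRST(C) = {a}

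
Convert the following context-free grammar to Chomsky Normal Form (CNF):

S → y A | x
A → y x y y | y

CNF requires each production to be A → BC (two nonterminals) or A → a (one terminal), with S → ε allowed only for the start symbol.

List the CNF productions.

TY → y; S → x; TX → x; A → y; S → TY A; A → TY X0; X0 → TX X1; X1 → TY TY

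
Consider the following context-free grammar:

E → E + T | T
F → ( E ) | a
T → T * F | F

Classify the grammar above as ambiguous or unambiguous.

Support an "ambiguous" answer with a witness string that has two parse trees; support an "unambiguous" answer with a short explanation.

Unambiguous - every string in the language has a unique parse tree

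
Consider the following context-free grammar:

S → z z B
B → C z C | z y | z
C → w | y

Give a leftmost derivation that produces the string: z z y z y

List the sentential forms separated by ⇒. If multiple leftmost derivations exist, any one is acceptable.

S ⇒ z z B ⇒ z z C z C ⇒ z z y z C ⇒ z z y z y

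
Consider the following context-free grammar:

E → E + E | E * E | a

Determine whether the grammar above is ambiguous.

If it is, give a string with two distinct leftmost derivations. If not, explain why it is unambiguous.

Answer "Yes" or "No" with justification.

Yes - the string 'a + a + a * a' has two distinct leftmost derivations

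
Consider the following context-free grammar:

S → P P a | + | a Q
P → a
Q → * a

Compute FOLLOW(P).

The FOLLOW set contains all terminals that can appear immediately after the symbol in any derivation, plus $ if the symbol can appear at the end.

We compute FOLLOW(P) using the standard algorithm.
FOLLOW(S) starts with {$}.
FIRST(P) = {a}
FIRST(Q) = {*}
FIRST(S) = {+, a}
FOLLOW(P) = {a}
FOLLOW(Q) = {$}
FOLLOW(S) = {$}
Therefore, FOLLOW(P) = {a}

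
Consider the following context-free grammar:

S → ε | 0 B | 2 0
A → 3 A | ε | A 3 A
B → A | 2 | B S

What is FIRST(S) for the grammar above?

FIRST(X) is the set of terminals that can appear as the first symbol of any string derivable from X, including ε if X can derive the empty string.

We compute FIRST(S) using the standard algorithm.
FIRST(A) = {3, ε}
FIRST(B) = {0, 2, 3, ε}
FIRST(S) = {0, 2, ε}
Therefore, FIRST(S) = {0, 2, ε}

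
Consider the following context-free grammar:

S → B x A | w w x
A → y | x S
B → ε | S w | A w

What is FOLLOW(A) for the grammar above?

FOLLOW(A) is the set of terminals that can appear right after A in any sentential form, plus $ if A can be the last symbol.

We compute FOLLOW(A) using the standard algorithm.
FOLLOW(S) starts with {$}.
FIRST(A) = {x, y}
FIRST(B) = {w, x, y, ε}
FIRST(S) = {w, x, y}
FOLLOW(A) = {$, w}
FOLLOW(B) = {x}
FOLLOW(S) = {$, w}
Therefore, FOLLOW(A) = {$, w}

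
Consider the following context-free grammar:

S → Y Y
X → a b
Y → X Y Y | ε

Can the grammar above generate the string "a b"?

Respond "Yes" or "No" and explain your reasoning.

Yes - a valid derivation exists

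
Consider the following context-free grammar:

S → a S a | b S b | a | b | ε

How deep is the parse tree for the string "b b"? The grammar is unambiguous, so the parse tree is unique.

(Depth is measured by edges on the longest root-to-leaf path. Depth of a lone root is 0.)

2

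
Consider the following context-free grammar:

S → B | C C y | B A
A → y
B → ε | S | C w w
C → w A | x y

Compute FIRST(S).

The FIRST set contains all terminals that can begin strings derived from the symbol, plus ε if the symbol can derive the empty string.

We compute FIRST(S) using the standard algorithm.
FIRST(A) = {y}
FIRST(B) = {w, x, y, ε}
FIRST(C) = {w, x}
FIRST(S) = {w, x, y, ε}
Therefore, FIRST(S) = {w, x, y, ε}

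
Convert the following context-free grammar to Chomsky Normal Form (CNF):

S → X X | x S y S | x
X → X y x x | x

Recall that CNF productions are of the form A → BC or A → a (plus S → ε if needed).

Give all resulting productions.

TX → x; TY → y; S → x; X → x; S → X X; S → TX X0; X0 → S X1; X1 → TY S; X → X X2; X2 → TY X3; X3 → TX TX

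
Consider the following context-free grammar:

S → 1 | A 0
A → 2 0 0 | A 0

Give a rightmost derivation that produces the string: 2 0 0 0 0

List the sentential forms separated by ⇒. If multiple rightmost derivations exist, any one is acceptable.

S ⇒ A 0 ⇒ A 0 0 ⇒ 2 0 0 0 0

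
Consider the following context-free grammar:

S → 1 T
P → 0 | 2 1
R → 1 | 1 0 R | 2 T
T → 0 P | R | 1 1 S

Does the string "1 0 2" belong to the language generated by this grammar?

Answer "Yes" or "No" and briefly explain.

No - no valid derivation exists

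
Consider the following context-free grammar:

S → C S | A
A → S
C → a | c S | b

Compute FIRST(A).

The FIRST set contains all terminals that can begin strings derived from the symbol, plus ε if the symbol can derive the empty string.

We compute FIRST(A) using the standard algorithm.
FIRST(A) = {a, b, c}
FIRST(C) = {a, b, c}
FIRST(S) = {a, b, c}
Therefore, FIRST(A) = {a, b, c}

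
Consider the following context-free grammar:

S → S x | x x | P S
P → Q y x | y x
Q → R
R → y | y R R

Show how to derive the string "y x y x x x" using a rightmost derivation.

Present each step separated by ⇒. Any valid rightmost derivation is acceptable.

S ⇒ P S ⇒ P P S ⇒ P P x x ⇒ P y x x x ⇒ y x y x x x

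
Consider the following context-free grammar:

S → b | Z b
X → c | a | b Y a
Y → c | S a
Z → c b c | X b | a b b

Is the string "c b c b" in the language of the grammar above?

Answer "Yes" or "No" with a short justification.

Yes - a valid derivation exists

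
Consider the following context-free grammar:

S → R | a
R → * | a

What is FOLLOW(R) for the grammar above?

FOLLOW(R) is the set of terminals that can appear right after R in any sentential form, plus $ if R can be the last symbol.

We compute FOLLOW(R) using the standard algorithm.
FOLLOW(S) starts with {$}.
FIRST(R) = {*, a}
FIRST(S) = {*, a}
FOLLOW(R) = {$}
FOLLOW(S) = {$}
Therefore, FOLLOW(R) = {$}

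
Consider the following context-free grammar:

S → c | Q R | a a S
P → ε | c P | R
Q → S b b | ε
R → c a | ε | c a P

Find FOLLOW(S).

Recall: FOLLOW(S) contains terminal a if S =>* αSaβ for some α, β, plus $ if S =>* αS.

We compute FOLLOW(S) using the standard algorithm.
FOLLOW(S) starts with {$}.
FIRST(P) = {c, ε}
FIRST(Q) = {a, b, c, ε}
FIRST(R) = {c, ε}
FIRST(S) = {a, b, c, ε}
FOLLOW(P) = {$, b}
FOLLOW(Q) = {$, b, c}
FOLLOW(R) = {$, b}
FOLLOW(S) = {$, b}
Therefore, FOLLOW(S) = {$, b}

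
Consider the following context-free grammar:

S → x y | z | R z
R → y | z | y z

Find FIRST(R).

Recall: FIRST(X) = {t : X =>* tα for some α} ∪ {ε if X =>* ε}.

We compute FIRST(R) using the standard algorithm.
FIRST(R) = {y, z}
FIRST(S) = {x, y, z}
Therefore, FIRST(R) = {y, z}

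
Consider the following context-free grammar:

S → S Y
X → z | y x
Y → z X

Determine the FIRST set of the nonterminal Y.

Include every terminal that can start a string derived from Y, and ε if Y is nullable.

We compute FIRST(Y) using the standard algorithm.
FIRST(S) = {}
FIRST(X) = {y, z}
FIRST(Y) = {z}
Therefore, FIRST(Y) = {z}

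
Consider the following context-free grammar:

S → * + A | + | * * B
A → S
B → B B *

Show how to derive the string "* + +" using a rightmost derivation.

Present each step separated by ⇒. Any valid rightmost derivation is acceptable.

S ⇒ * + A ⇒ * + S ⇒ * + +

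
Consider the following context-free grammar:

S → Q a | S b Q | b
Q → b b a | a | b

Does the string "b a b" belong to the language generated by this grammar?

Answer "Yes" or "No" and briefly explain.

No - no valid derivation exists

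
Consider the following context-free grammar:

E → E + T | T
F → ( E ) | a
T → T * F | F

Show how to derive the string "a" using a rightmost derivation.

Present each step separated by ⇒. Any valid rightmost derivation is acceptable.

E ⇒ T ⇒ F ⇒ a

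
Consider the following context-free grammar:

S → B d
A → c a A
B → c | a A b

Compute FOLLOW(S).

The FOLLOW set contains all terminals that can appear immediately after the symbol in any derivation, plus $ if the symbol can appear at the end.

We compute FOLLOW(S) using the standard algorithm.
FOLLOW(S) starts with {$}.
FIRST(A) = {c}
FIRST(B) = {a, c}
FIRST(S) = {a, c}
FOLLOW(A) = {b}
FOLLOW(B) = {d}
FOLLOW(S) = {$}
Therefore, FOLLOW(S) = {$}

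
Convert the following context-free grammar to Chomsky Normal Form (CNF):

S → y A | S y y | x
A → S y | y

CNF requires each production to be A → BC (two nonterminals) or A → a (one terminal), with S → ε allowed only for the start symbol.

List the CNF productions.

TY → y; S → x; A → y; S → TY A; S → S X0; X0 → TY TY; A → S TY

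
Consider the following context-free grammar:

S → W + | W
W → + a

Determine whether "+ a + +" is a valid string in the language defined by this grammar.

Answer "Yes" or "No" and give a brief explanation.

No - no valid derivation exists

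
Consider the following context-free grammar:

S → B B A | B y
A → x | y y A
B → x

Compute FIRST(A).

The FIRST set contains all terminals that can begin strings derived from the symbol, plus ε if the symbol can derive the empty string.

We compute FIRST(A) using the standard algorithm.
FIRST(A) = {x, y}
FIRST(B) = {x}
FIRST(S) = {x}
Therefore, FIRST(A) = {x, y}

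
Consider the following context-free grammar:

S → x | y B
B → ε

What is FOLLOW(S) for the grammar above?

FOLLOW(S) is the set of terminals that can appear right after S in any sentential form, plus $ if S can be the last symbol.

We compute FOLLOW(S) using the standard algorithm.
FOLLOW(S) starts with {$}.
FIRST(B) = {ε}
FIRST(S) = {x, y}
FOLLOW(B) = {$}
FOLLOW(S) = {$}
Therefore, FOLLOW(S) = {$}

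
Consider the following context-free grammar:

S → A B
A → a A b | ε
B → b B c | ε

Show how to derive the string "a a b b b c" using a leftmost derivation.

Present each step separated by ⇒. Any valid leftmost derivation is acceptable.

S ⇒ A B ⇒ a A b B ⇒ a a A b b B ⇒ a a b b B ⇒ a a b b b B c ⇒ a a b b b c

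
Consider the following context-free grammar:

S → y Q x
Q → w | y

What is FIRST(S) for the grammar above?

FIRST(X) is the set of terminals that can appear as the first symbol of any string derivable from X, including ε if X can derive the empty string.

We compute FIRST(S) using the standard algorithm.
FIRST(Q) = {w, y}
FIRST(S) = {y}
Therefore, FIRST(S) = {y}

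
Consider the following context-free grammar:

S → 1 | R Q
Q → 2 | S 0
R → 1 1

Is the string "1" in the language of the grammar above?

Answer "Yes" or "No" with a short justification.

Yes - a valid derivation exists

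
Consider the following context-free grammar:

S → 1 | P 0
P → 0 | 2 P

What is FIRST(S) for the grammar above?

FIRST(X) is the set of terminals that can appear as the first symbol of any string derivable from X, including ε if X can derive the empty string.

We compute FIRST(S) using the standard algorithm.
FIRST(P) = {0, 2}
FIRST(S) = {0, 1, 2}
Therefore, FIRST(S) = {0, 1, 2}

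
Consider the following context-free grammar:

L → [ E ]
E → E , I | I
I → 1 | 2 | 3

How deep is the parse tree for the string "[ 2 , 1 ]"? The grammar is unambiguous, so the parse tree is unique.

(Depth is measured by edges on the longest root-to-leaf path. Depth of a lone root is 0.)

4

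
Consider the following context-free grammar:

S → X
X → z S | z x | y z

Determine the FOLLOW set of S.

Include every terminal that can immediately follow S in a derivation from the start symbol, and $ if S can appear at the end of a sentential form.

We compute FOLLOW(S) using the standard algorithm.
FOLLOW(S) starts with {$}.
FIRST(S) = {y, z}
FIRST(X) = {y, z}
FOLLOW(S) = {$}
FOLLOW(X) = {$}
Therefore, FOLLOW(S) = {$}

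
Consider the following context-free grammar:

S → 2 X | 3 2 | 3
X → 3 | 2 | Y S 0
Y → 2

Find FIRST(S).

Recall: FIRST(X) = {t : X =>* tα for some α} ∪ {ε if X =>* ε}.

We compute FIRST(S) using the standard algorithm.
FIRST(S) = {2, 3}
FIRST(X) = {2, 3}
FIRST(Y) = {2}
Therefore, FIRST(S) = {2, 3}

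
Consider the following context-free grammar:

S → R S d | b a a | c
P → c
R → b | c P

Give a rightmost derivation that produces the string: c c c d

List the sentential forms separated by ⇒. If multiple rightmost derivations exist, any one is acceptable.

S ⇒ R S d ⇒ R c d ⇒ c P c d ⇒ c c c d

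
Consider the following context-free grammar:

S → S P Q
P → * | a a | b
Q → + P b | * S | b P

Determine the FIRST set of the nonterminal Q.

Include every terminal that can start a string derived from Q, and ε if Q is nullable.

We compute FIRST(Q) using the standard algorithm.
FIRST(P) = {*, a, b}
FIRST(Q) = {*, +, b}
FIRST(S) = {}
Therefore, FIRST(Q) = {*, +, b}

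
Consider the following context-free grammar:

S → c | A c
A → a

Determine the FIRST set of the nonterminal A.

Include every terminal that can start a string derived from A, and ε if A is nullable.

We compute FIRST(A) using the standard algorithm.
FIRST(A) = {a}
FIRST(S) = {a, c}
Therefore, FIRST(A) = {a}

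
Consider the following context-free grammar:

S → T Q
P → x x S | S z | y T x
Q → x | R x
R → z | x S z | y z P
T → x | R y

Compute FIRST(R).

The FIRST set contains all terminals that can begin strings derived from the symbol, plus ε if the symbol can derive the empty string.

We compute FIRST(R) using the standard algorithm.
FIRST(P) = {x, y, z}
FIRST(Q) = {x, y, z}
FIRST(R) = {x, y, z}
FIRST(S) = {x, y, z}
FIRST(T) = {x, y, z}
Therefore, FIRST(R) = {x, y, z}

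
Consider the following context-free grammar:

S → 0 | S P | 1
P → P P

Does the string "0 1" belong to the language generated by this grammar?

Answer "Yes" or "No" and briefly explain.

No - no valid derivation exists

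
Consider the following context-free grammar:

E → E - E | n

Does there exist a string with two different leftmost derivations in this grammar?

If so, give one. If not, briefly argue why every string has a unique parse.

Yes - the string 'n - n - n - n - n - n' has two distinct leftmost derivations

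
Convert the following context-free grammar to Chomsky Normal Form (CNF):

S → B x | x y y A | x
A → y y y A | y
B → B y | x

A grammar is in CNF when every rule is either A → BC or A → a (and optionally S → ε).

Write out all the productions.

TX → x; TY → y; S → x; A → y; B → x; S → B TX; S → TX X0; X0 → TY X1; X1 → TY A; A → TY X2; X2 → TY X3; X3 → TY A; B → B TY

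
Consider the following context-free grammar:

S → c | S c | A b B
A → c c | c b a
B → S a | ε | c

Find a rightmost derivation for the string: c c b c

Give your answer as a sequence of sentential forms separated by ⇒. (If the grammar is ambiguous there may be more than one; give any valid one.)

S ⇒ A b B ⇒ A b c ⇒ c c b c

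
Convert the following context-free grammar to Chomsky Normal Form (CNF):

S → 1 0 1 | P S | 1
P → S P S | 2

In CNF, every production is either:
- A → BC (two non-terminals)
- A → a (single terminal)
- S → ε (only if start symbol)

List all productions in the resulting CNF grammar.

T1 → 1; T0 → 0; S → 1; P → 2; S → T1 X0; X0 → T0 T1; S → P S; P → S X1; X1 → P S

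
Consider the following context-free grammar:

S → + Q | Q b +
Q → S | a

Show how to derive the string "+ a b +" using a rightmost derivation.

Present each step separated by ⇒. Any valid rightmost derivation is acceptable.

S ⇒ + Q ⇒ + S ⇒ + Q b + ⇒ + a b +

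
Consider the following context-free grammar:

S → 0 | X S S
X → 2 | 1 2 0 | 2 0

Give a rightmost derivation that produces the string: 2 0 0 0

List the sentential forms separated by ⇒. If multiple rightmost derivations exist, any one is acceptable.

S ⇒ X S S ⇒ X S 0 ⇒ X 0 0 ⇒ 2 0 0 0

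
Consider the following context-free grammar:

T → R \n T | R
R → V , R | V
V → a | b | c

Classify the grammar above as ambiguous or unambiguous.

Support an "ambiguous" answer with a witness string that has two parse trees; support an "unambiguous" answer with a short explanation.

Unambiguous - every string in the language has a unique parse tree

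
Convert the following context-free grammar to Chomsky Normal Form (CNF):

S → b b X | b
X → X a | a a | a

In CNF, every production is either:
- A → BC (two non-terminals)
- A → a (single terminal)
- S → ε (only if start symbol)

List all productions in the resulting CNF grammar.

TB → b; S → b; TA → a; X → a; S → TB X0; X0 → TB X; X → X TA; X → TA TA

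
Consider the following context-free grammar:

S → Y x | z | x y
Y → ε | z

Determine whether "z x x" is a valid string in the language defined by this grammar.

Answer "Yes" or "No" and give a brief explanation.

No - no valid derivation exists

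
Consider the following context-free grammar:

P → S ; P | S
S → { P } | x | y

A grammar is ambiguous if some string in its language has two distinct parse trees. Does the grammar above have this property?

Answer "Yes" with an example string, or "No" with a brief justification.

No - the grammar is unambiguous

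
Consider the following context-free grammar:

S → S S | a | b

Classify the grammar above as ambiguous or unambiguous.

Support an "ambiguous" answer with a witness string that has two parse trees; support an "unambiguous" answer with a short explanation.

Ambiguous - the string 'a a a b' has two distinct parse trees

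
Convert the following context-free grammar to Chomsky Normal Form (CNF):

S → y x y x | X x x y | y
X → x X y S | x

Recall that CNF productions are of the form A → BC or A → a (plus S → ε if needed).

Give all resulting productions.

TY → y; TX → x; S → y; X → x; S → TY X0; X0 → TX X1; X1 → TY TX; S → X X2; X2 → TX X3; X3 → TX TY; X → TX X4; X4 → X X5; X5 → TY S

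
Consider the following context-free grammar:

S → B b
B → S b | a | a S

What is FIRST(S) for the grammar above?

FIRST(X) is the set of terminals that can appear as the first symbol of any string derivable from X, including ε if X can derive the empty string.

We compute FIRST(S) using the standard algorithm.
FIRST(B) = {a}
FIRST(S) = {a}
Therefore, FIRST(S) = {a}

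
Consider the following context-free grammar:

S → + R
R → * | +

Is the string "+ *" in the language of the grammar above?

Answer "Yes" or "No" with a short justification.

Yes - a valid derivation exists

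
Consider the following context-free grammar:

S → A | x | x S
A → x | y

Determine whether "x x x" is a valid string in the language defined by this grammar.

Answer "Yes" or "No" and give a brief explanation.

Yes - a valid derivation exists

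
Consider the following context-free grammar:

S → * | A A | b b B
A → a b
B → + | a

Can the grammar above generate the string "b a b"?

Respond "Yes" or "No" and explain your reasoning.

No - no valid derivation exists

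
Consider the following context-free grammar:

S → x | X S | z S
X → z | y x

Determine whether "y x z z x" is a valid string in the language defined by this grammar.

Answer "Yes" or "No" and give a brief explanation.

Yes - a valid derivation exists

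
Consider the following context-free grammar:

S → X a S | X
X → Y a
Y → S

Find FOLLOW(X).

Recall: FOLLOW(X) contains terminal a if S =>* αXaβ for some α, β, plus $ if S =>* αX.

We compute FOLLOW(X) using the standard algorithm.
FOLLOW(S) starts with {$}.
FIRST(S) = {}
FIRST(X) = {}
FIRST(Y) = {}
FOLLOW(S) = {$, a}
FOLLOW(X) = {$, a}
FOLLOW(Y) = {a}
Therefore, FOLLOW(X) = {$, a}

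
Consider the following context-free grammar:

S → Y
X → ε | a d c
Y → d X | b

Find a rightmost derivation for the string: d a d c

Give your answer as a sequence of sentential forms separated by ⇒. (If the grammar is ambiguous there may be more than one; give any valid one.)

S ⇒ Y ⇒ d X ⇒ d a d c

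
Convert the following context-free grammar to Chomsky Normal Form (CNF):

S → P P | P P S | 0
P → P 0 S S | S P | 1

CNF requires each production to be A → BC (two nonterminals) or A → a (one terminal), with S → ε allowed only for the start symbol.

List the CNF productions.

S → 0; T0 → 0; P → 1; S → P P; S → P X0; X0 → P S; P → P X1; X1 → T0 X2; X2 → S S; P → S P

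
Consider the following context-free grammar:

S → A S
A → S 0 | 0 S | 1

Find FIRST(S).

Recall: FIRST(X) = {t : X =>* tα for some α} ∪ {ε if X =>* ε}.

We compute FIRST(S) using the standard algorithm.
FIRST(A) = {0, 1}
FIRST(S) = {0, 1}
Therefore, FIRST(S) = {0, 1}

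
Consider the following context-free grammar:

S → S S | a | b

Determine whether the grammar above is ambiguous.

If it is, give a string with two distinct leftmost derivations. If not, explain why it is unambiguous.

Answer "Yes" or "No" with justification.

Yes - the string 'a a a a' has two distinct leftmost derivations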